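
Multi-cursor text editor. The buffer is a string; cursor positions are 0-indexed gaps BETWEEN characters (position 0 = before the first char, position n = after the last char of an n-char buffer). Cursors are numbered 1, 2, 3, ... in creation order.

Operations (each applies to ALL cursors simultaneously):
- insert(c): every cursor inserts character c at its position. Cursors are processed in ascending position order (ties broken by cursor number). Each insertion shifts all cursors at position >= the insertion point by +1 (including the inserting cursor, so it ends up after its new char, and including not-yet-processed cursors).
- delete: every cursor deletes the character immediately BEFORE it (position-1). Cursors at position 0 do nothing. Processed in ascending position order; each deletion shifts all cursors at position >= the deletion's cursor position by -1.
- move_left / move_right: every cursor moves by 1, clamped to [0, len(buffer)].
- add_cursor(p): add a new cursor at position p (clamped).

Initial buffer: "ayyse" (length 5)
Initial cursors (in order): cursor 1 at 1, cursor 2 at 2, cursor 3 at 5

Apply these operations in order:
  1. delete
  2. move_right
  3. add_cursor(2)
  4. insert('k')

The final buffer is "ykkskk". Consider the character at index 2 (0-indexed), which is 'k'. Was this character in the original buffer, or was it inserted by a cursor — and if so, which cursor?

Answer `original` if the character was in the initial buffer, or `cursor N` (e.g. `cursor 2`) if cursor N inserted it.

After op 1 (delete): buffer="ys" (len 2), cursors c1@0 c2@0 c3@2, authorship ..
After op 2 (move_right): buffer="ys" (len 2), cursors c1@1 c2@1 c3@2, authorship ..
After op 3 (add_cursor(2)): buffer="ys" (len 2), cursors c1@1 c2@1 c3@2 c4@2, authorship ..
After op 4 (insert('k')): buffer="ykkskk" (len 6), cursors c1@3 c2@3 c3@6 c4@6, authorship .12.34
Authorship (.=original, N=cursor N): . 1 2 . 3 4
Index 2: author = 2

Answer: cursor 2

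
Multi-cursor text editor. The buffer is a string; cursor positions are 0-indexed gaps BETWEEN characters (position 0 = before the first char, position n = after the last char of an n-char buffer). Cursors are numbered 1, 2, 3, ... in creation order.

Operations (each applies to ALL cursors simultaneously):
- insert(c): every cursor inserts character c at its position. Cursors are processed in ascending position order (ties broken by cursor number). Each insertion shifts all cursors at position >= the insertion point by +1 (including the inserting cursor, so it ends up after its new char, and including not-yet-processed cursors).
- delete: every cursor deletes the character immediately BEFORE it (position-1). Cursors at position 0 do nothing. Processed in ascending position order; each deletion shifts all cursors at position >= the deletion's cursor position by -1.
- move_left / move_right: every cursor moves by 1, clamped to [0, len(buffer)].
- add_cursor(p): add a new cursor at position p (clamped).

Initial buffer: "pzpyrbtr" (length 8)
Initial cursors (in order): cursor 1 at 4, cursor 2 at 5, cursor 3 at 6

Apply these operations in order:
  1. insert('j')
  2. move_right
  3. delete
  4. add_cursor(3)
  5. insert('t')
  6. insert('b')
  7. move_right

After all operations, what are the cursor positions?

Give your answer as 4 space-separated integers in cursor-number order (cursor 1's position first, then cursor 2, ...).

Answer: 10 13 16 6

Derivation:
After op 1 (insert('j')): buffer="pzpyjrjbjtr" (len 11), cursors c1@5 c2@7 c3@9, authorship ....1.2.3..
After op 2 (move_right): buffer="pzpyjrjbjtr" (len 11), cursors c1@6 c2@8 c3@10, authorship ....1.2.3..
After op 3 (delete): buffer="pzpyjjjr" (len 8), cursors c1@5 c2@6 c3@7, authorship ....123.
After op 4 (add_cursor(3)): buffer="pzpyjjjr" (len 8), cursors c4@3 c1@5 c2@6 c3@7, authorship ....123.
After op 5 (insert('t')): buffer="pzptyjtjtjtr" (len 12), cursors c4@4 c1@7 c2@9 c3@11, authorship ...4.112233.
After op 6 (insert('b')): buffer="pzptbyjtbjtbjtbr" (len 16), cursors c4@5 c1@9 c2@12 c3@15, authorship ...44.111222333.
After op 7 (move_right): buffer="pzptbyjtbjtbjtbr" (len 16), cursors c4@6 c1@10 c2@13 c3@16, authorship ...44.111222333.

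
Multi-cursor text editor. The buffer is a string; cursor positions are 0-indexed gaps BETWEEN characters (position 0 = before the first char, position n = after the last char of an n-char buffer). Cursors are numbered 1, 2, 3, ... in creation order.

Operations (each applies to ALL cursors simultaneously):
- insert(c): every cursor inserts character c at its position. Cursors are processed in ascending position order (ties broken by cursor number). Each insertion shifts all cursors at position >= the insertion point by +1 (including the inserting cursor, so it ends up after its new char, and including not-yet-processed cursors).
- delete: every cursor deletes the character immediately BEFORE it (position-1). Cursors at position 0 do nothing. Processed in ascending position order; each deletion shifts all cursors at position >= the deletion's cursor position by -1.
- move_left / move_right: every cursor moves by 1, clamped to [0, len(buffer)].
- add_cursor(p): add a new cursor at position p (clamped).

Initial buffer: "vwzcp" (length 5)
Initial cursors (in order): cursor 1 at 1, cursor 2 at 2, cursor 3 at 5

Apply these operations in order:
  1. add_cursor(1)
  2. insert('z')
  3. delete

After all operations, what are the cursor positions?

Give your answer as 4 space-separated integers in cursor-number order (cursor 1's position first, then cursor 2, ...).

Answer: 1 2 5 1

Derivation:
After op 1 (add_cursor(1)): buffer="vwzcp" (len 5), cursors c1@1 c4@1 c2@2 c3@5, authorship .....
After op 2 (insert('z')): buffer="vzzwzzcpz" (len 9), cursors c1@3 c4@3 c2@5 c3@9, authorship .14.2...3
After op 3 (delete): buffer="vwzcp" (len 5), cursors c1@1 c4@1 c2@2 c3@5, authorship .....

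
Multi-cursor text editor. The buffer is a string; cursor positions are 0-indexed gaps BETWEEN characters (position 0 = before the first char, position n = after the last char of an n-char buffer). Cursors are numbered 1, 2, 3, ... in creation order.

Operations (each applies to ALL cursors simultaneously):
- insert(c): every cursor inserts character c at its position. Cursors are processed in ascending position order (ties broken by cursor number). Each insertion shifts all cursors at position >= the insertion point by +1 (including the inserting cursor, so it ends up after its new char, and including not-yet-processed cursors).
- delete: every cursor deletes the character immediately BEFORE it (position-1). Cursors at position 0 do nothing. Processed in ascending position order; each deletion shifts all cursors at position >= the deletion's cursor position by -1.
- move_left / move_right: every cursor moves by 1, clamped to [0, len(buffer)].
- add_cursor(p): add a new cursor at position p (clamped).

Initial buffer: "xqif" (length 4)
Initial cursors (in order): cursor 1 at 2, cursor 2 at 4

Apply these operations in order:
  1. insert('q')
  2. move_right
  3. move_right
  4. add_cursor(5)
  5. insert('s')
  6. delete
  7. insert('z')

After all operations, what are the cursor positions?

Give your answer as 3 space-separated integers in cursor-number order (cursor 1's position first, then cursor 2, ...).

Answer: 7 9 7

Derivation:
After op 1 (insert('q')): buffer="xqqifq" (len 6), cursors c1@3 c2@6, authorship ..1..2
After op 2 (move_right): buffer="xqqifq" (len 6), cursors c1@4 c2@6, authorship ..1..2
After op 3 (move_right): buffer="xqqifq" (len 6), cursors c1@5 c2@6, authorship ..1..2
After op 4 (add_cursor(5)): buffer="xqqifq" (len 6), cursors c1@5 c3@5 c2@6, authorship ..1..2
After op 5 (insert('s')): buffer="xqqifssqs" (len 9), cursors c1@7 c3@7 c2@9, authorship ..1..1322
After op 6 (delete): buffer="xqqifq" (len 6), cursors c1@5 c3@5 c2@6, authorship ..1..2
After op 7 (insert('z')): buffer="xqqifzzqz" (len 9), cursors c1@7 c3@7 c2@9, authorship ..1..1322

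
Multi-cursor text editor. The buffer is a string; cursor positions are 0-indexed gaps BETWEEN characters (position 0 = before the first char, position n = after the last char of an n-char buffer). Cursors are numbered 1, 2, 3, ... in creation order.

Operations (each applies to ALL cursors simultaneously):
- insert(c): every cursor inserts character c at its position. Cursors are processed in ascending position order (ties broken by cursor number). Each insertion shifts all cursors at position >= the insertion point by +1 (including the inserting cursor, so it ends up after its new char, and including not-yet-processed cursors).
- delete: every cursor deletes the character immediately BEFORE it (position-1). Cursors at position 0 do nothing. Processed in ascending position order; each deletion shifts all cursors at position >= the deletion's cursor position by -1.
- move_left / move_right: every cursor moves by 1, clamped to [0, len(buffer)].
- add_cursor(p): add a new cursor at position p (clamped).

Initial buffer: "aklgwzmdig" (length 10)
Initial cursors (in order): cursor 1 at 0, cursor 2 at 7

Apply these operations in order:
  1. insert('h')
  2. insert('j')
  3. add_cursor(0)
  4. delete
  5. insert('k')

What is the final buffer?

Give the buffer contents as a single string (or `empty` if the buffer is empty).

After op 1 (insert('h')): buffer="haklgwzmhdig" (len 12), cursors c1@1 c2@9, authorship 1.......2...
After op 2 (insert('j')): buffer="hjaklgwzmhjdig" (len 14), cursors c1@2 c2@11, authorship 11.......22...
After op 3 (add_cursor(0)): buffer="hjaklgwzmhjdig" (len 14), cursors c3@0 c1@2 c2@11, authorship 11.......22...
After op 4 (delete): buffer="haklgwzmhdig" (len 12), cursors c3@0 c1@1 c2@9, authorship 1.......2...
After op 5 (insert('k')): buffer="khkaklgwzmhkdig" (len 15), cursors c3@1 c1@3 c2@12, authorship 311.......22...

Answer: khkaklgwzmhkdig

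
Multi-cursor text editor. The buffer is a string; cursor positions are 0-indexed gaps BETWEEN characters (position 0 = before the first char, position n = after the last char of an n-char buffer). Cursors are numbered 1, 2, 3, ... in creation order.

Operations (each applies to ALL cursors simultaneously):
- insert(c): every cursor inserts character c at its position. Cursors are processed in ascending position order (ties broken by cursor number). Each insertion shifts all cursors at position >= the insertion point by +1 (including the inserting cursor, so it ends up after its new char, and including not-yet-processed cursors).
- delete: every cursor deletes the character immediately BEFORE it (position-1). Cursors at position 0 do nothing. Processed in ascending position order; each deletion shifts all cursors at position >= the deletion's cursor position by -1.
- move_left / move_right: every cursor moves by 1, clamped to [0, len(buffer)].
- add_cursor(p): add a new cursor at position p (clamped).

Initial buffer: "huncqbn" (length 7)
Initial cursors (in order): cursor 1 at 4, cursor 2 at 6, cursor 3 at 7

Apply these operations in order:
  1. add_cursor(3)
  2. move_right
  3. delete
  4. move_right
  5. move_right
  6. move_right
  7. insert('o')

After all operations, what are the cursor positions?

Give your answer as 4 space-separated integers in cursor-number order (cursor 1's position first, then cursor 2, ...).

After op 1 (add_cursor(3)): buffer="huncqbn" (len 7), cursors c4@3 c1@4 c2@6 c3@7, authorship .......
After op 2 (move_right): buffer="huncqbn" (len 7), cursors c4@4 c1@5 c2@7 c3@7, authorship .......
After op 3 (delete): buffer="hun" (len 3), cursors c1@3 c2@3 c3@3 c4@3, authorship ...
After op 4 (move_right): buffer="hun" (len 3), cursors c1@3 c2@3 c3@3 c4@3, authorship ...
After op 5 (move_right): buffer="hun" (len 3), cursors c1@3 c2@3 c3@3 c4@3, authorship ...
After op 6 (move_right): buffer="hun" (len 3), cursors c1@3 c2@3 c3@3 c4@3, authorship ...
After op 7 (insert('o')): buffer="hunoooo" (len 7), cursors c1@7 c2@7 c3@7 c4@7, authorship ...1234

Answer: 7 7 7 7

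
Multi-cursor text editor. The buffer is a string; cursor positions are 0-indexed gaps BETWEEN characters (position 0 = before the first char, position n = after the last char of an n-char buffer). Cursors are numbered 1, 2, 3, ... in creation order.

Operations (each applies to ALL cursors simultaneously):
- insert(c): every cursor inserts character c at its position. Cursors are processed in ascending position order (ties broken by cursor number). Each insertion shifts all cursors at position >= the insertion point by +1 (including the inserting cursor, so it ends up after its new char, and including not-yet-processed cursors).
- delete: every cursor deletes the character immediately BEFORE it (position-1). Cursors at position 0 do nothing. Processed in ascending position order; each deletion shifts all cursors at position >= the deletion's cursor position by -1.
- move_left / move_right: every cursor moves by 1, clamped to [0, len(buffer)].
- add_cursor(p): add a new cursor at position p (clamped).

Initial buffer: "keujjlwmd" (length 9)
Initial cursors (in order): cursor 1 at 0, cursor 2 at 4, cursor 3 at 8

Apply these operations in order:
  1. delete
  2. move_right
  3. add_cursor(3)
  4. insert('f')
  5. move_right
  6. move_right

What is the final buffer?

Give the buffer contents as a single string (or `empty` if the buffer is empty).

Answer: kfeufjflwdf

Derivation:
After op 1 (delete): buffer="keujlwd" (len 7), cursors c1@0 c2@3 c3@6, authorship .......
After op 2 (move_right): buffer="keujlwd" (len 7), cursors c1@1 c2@4 c3@7, authorship .......
After op 3 (add_cursor(3)): buffer="keujlwd" (len 7), cursors c1@1 c4@3 c2@4 c3@7, authorship .......
After op 4 (insert('f')): buffer="kfeufjflwdf" (len 11), cursors c1@2 c4@5 c2@7 c3@11, authorship .1..4.2...3
After op 5 (move_right): buffer="kfeufjflwdf" (len 11), cursors c1@3 c4@6 c2@8 c3@11, authorship .1..4.2...3
After op 6 (move_right): buffer="kfeufjflwdf" (len 11), cursors c1@4 c4@7 c2@9 c3@11, authorship .1..4.2...3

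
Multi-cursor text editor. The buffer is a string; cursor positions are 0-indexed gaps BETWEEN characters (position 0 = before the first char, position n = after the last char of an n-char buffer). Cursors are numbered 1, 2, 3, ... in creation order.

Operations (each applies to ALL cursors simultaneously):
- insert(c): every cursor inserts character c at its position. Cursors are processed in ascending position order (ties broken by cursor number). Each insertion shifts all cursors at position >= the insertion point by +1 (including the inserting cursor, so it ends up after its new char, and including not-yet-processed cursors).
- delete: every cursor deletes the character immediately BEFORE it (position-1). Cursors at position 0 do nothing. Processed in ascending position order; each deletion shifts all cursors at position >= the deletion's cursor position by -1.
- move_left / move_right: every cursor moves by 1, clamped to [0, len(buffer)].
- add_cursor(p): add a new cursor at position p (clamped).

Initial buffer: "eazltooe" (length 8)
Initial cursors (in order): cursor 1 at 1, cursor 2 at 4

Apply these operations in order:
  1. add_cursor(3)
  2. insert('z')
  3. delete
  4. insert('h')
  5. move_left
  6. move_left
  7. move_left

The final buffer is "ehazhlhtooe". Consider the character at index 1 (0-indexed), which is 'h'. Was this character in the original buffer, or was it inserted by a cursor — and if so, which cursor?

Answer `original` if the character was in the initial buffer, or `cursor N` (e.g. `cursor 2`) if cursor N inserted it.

After op 1 (add_cursor(3)): buffer="eazltooe" (len 8), cursors c1@1 c3@3 c2@4, authorship ........
After op 2 (insert('z')): buffer="ezazzlztooe" (len 11), cursors c1@2 c3@5 c2@7, authorship .1..3.2....
After op 3 (delete): buffer="eazltooe" (len 8), cursors c1@1 c3@3 c2@4, authorship ........
After op 4 (insert('h')): buffer="ehazhlhtooe" (len 11), cursors c1@2 c3@5 c2@7, authorship .1..3.2....
After op 5 (move_left): buffer="ehazhlhtooe" (len 11), cursors c1@1 c3@4 c2@6, authorship .1..3.2....
After op 6 (move_left): buffer="ehazhlhtooe" (len 11), cursors c1@0 c3@3 c2@5, authorship .1..3.2....
After op 7 (move_left): buffer="ehazhlhtooe" (len 11), cursors c1@0 c3@2 c2@4, authorship .1..3.2....
Authorship (.=original, N=cursor N): . 1 . . 3 . 2 . . . .
Index 1: author = 1

Answer: cursor 1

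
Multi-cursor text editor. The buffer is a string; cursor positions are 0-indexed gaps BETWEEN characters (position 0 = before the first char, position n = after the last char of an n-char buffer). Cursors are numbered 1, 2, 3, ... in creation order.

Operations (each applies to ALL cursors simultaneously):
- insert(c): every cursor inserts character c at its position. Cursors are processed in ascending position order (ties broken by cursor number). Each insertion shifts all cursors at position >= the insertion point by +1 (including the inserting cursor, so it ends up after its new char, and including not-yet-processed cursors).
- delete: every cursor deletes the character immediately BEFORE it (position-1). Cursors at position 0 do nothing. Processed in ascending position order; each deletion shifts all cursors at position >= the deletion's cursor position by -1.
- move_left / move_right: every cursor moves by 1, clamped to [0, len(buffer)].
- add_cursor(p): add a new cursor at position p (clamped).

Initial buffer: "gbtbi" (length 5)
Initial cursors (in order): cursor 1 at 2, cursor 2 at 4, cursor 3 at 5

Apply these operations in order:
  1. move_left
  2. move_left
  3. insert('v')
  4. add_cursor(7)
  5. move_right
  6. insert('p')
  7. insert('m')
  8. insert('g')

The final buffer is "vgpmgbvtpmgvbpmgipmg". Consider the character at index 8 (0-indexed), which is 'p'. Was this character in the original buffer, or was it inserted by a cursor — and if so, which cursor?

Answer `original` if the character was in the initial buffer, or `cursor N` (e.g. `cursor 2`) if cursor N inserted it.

Answer: cursor 2

Derivation:
After op 1 (move_left): buffer="gbtbi" (len 5), cursors c1@1 c2@3 c3@4, authorship .....
After op 2 (move_left): buffer="gbtbi" (len 5), cursors c1@0 c2@2 c3@3, authorship .....
After op 3 (insert('v')): buffer="vgbvtvbi" (len 8), cursors c1@1 c2@4 c3@6, authorship 1..2.3..
After op 4 (add_cursor(7)): buffer="vgbvtvbi" (len 8), cursors c1@1 c2@4 c3@6 c4@7, authorship 1..2.3..
After op 5 (move_right): buffer="vgbvtvbi" (len 8), cursors c1@2 c2@5 c3@7 c4@8, authorship 1..2.3..
After op 6 (insert('p')): buffer="vgpbvtpvbpip" (len 12), cursors c1@3 c2@7 c3@10 c4@12, authorship 1.1.2.23.3.4
After op 7 (insert('m')): buffer="vgpmbvtpmvbpmipm" (len 16), cursors c1@4 c2@9 c3@13 c4@16, authorship 1.11.2.223.33.44
After op 8 (insert('g')): buffer="vgpmgbvtpmgvbpmgipmg" (len 20), cursors c1@5 c2@11 c3@16 c4@20, authorship 1.111.2.2223.333.444
Authorship (.=original, N=cursor N): 1 . 1 1 1 . 2 . 2 2 2 3 . 3 3 3 . 4 4 4
Index 8: author = 2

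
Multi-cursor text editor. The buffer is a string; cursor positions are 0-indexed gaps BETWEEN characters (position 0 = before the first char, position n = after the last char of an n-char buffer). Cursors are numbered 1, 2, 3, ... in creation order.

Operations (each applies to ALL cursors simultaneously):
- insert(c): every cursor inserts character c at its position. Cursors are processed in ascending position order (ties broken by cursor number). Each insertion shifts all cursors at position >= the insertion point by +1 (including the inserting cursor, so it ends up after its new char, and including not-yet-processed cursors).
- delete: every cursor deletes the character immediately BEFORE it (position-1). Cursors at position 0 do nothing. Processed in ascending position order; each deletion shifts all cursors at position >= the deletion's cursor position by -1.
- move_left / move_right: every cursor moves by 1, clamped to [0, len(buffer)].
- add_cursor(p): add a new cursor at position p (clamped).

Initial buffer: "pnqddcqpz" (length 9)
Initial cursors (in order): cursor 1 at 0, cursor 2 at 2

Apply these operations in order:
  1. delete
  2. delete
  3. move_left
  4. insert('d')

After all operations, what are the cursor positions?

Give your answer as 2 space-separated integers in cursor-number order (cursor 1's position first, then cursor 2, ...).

Answer: 2 2

Derivation:
After op 1 (delete): buffer="pqddcqpz" (len 8), cursors c1@0 c2@1, authorship ........
After op 2 (delete): buffer="qddcqpz" (len 7), cursors c1@0 c2@0, authorship .......
After op 3 (move_left): buffer="qddcqpz" (len 7), cursors c1@0 c2@0, authorship .......
After op 4 (insert('d')): buffer="ddqddcqpz" (len 9), cursors c1@2 c2@2, authorship 12.......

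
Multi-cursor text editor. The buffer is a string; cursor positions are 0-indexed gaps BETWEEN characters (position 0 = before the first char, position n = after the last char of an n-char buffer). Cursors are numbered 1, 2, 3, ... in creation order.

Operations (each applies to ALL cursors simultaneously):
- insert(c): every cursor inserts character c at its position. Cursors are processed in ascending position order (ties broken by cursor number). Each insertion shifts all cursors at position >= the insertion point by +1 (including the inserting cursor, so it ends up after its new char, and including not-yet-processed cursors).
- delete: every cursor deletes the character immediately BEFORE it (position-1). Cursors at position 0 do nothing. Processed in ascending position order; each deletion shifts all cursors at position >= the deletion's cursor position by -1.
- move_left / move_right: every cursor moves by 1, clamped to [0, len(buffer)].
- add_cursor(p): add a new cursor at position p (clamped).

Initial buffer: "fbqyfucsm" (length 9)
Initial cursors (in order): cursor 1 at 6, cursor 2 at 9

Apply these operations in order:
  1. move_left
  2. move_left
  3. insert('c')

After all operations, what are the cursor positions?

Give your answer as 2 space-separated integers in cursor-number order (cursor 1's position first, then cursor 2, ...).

Answer: 5 9

Derivation:
After op 1 (move_left): buffer="fbqyfucsm" (len 9), cursors c1@5 c2@8, authorship .........
After op 2 (move_left): buffer="fbqyfucsm" (len 9), cursors c1@4 c2@7, authorship .........
After op 3 (insert('c')): buffer="fbqycfuccsm" (len 11), cursors c1@5 c2@9, authorship ....1...2..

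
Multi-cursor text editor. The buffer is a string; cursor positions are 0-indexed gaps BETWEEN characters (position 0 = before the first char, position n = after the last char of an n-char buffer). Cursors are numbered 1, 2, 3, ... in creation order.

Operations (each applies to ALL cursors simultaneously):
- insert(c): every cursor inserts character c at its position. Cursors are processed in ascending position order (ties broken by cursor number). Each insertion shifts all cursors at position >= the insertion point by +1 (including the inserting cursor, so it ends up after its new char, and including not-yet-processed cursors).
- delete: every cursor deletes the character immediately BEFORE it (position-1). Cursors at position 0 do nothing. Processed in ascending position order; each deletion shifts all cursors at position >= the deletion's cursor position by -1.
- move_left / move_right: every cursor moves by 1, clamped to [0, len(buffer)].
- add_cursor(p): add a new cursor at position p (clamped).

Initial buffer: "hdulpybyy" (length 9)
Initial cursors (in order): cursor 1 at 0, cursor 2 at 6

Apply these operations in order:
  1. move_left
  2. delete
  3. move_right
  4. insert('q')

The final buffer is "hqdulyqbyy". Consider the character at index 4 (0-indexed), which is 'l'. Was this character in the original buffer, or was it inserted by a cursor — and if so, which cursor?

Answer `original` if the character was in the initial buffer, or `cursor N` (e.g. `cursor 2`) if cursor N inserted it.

Answer: original

Derivation:
After op 1 (move_left): buffer="hdulpybyy" (len 9), cursors c1@0 c2@5, authorship .........
After op 2 (delete): buffer="hdulybyy" (len 8), cursors c1@0 c2@4, authorship ........
After op 3 (move_right): buffer="hdulybyy" (len 8), cursors c1@1 c2@5, authorship ........
After op 4 (insert('q')): buffer="hqdulyqbyy" (len 10), cursors c1@2 c2@7, authorship .1....2...
Authorship (.=original, N=cursor N): . 1 . . . . 2 . . .
Index 4: author = original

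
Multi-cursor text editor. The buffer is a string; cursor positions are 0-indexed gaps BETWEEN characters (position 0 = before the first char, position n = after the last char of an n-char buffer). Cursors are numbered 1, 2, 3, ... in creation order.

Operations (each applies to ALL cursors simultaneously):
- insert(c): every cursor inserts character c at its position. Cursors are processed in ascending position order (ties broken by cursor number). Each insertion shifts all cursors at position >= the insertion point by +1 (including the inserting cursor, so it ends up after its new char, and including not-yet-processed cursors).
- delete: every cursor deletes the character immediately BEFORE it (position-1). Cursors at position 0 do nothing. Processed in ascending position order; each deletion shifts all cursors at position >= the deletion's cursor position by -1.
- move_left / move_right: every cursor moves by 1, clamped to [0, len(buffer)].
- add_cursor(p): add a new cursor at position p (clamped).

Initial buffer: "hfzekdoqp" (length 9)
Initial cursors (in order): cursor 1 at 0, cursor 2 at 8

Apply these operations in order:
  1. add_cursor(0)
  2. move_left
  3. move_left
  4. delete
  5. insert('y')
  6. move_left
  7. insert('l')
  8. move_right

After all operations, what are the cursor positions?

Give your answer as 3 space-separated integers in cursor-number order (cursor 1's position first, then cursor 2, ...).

Answer: 4 11 4

Derivation:
After op 1 (add_cursor(0)): buffer="hfzekdoqp" (len 9), cursors c1@0 c3@0 c2@8, authorship .........
After op 2 (move_left): buffer="hfzekdoqp" (len 9), cursors c1@0 c3@0 c2@7, authorship .........
After op 3 (move_left): buffer="hfzekdoqp" (len 9), cursors c1@0 c3@0 c2@6, authorship .........
After op 4 (delete): buffer="hfzekoqp" (len 8), cursors c1@0 c3@0 c2@5, authorship ........
After op 5 (insert('y')): buffer="yyhfzekyoqp" (len 11), cursors c1@2 c3@2 c2@8, authorship 13.....2...
After op 6 (move_left): buffer="yyhfzekyoqp" (len 11), cursors c1@1 c3@1 c2@7, authorship 13.....2...
After op 7 (insert('l')): buffer="yllyhfzeklyoqp" (len 14), cursors c1@3 c3@3 c2@10, authorship 1133.....22...
After op 8 (move_right): buffer="yllyhfzeklyoqp" (len 14), cursors c1@4 c3@4 c2@11, authorship 1133.....22...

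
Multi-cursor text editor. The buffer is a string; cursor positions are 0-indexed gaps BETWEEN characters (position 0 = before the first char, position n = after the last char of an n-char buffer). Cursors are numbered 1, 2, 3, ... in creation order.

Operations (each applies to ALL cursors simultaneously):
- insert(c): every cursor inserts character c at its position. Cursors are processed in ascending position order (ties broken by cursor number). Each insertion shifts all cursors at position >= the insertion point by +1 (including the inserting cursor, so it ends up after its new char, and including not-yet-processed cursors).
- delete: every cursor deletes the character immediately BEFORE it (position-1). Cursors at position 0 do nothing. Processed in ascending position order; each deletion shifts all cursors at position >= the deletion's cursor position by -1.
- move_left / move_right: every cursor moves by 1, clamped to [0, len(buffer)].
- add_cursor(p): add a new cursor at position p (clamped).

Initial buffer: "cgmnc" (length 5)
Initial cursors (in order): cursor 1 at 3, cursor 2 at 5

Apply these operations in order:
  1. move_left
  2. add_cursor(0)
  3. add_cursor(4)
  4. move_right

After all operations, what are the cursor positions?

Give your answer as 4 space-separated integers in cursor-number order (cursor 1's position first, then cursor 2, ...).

Answer: 3 5 1 5

Derivation:
After op 1 (move_left): buffer="cgmnc" (len 5), cursors c1@2 c2@4, authorship .....
After op 2 (add_cursor(0)): buffer="cgmnc" (len 5), cursors c3@0 c1@2 c2@4, authorship .....
After op 3 (add_cursor(4)): buffer="cgmnc" (len 5), cursors c3@0 c1@2 c2@4 c4@4, authorship .....
After op 4 (move_right): buffer="cgmnc" (len 5), cursors c3@1 c1@3 c2@5 c4@5, authorship .....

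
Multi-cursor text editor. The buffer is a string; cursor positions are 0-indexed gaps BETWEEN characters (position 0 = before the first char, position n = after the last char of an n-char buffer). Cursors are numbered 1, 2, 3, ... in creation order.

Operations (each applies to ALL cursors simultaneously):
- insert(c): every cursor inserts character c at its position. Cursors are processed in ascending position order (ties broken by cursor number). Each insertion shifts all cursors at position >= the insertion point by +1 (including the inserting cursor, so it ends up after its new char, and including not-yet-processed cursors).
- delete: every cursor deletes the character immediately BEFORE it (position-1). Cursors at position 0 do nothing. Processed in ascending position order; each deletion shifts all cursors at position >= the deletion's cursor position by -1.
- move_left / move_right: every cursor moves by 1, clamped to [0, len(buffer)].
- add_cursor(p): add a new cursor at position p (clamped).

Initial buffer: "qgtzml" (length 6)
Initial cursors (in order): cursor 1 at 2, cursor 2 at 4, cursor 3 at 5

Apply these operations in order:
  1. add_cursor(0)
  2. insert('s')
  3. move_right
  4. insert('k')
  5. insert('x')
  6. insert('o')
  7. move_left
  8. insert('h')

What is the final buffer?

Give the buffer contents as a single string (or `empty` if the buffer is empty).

Answer: sqkxhogstkxhozsmkxhoslkxho

Derivation:
After op 1 (add_cursor(0)): buffer="qgtzml" (len 6), cursors c4@0 c1@2 c2@4 c3@5, authorship ......
After op 2 (insert('s')): buffer="sqgstzsmsl" (len 10), cursors c4@1 c1@4 c2@7 c3@9, authorship 4..1..2.3.
After op 3 (move_right): buffer="sqgstzsmsl" (len 10), cursors c4@2 c1@5 c2@8 c3@10, authorship 4..1..2.3.
After op 4 (insert('k')): buffer="sqkgstkzsmkslk" (len 14), cursors c4@3 c1@7 c2@11 c3@14, authorship 4.4.1.1.2.23.3
After op 5 (insert('x')): buffer="sqkxgstkxzsmkxslkx" (len 18), cursors c4@4 c1@9 c2@14 c3@18, authorship 4.44.1.11.2.223.33
After op 6 (insert('o')): buffer="sqkxogstkxozsmkxoslkxo" (len 22), cursors c4@5 c1@11 c2@17 c3@22, authorship 4.444.1.111.2.2223.333
After op 7 (move_left): buffer="sqkxogstkxozsmkxoslkxo" (len 22), cursors c4@4 c1@10 c2@16 c3@21, authorship 4.444.1.111.2.2223.333
After op 8 (insert('h')): buffer="sqkxhogstkxhozsmkxhoslkxho" (len 26), cursors c4@5 c1@12 c2@19 c3@25, authorship 4.4444.1.1111.2.22223.3333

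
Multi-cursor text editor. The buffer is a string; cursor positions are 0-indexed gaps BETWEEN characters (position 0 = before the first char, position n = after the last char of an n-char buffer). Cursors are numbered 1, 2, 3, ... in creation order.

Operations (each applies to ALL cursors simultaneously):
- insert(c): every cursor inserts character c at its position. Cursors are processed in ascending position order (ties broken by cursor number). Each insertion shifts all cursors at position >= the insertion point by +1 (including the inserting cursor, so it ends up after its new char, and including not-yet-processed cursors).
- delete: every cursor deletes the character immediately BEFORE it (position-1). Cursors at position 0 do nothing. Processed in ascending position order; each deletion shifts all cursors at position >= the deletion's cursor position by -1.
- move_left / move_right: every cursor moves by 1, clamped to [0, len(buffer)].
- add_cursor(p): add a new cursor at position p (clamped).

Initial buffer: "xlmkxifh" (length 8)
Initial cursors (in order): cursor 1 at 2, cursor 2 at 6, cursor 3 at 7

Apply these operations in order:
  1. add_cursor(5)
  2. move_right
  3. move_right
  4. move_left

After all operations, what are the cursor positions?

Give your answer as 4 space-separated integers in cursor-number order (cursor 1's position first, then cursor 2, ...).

After op 1 (add_cursor(5)): buffer="xlmkxifh" (len 8), cursors c1@2 c4@5 c2@6 c3@7, authorship ........
After op 2 (move_right): buffer="xlmkxifh" (len 8), cursors c1@3 c4@6 c2@7 c3@8, authorship ........
After op 3 (move_right): buffer="xlmkxifh" (len 8), cursors c1@4 c4@7 c2@8 c3@8, authorship ........
After op 4 (move_left): buffer="xlmkxifh" (len 8), cursors c1@3 c4@6 c2@7 c3@7, authorship ........

Answer: 3 7 7 6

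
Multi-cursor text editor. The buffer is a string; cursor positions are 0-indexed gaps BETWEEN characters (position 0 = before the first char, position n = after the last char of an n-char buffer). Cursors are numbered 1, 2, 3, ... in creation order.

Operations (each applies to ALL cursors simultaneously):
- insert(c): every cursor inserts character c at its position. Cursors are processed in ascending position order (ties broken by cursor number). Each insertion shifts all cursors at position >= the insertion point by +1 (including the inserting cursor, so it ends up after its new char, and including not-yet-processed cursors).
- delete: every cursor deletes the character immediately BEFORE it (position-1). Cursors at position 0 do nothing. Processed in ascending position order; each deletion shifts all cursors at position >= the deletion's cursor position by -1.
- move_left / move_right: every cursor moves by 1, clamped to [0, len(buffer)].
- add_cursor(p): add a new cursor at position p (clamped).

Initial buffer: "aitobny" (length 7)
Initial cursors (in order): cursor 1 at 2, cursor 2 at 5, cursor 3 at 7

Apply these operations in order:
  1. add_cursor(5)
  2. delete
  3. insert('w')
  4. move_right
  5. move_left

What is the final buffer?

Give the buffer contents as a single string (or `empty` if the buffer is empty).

After op 1 (add_cursor(5)): buffer="aitobny" (len 7), cursors c1@2 c2@5 c4@5 c3@7, authorship .......
After op 2 (delete): buffer="atn" (len 3), cursors c1@1 c2@2 c4@2 c3@3, authorship ...
After op 3 (insert('w')): buffer="awtwwnw" (len 7), cursors c1@2 c2@5 c4@5 c3@7, authorship .1.24.3
After op 4 (move_right): buffer="awtwwnw" (len 7), cursors c1@3 c2@6 c4@6 c3@7, authorship .1.24.3
After op 5 (move_left): buffer="awtwwnw" (len 7), cursors c1@2 c2@5 c4@5 c3@6, authorship .1.24.3

Answer: awtwwnw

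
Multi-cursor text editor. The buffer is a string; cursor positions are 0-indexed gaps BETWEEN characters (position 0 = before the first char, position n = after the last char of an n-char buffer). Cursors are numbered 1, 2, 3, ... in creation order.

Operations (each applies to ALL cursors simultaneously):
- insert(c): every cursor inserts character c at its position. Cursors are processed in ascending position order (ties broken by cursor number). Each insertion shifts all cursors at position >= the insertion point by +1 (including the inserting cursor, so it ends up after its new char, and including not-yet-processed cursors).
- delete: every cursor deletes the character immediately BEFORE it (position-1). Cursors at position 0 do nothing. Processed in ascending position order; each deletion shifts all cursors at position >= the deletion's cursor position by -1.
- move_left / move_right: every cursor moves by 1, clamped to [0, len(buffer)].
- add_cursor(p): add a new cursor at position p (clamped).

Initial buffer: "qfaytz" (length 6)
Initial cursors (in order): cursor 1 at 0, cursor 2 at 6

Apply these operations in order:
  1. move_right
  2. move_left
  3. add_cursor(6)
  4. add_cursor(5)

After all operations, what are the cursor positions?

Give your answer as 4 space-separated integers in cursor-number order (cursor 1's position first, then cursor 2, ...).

After op 1 (move_right): buffer="qfaytz" (len 6), cursors c1@1 c2@6, authorship ......
After op 2 (move_left): buffer="qfaytz" (len 6), cursors c1@0 c2@5, authorship ......
After op 3 (add_cursor(6)): buffer="qfaytz" (len 6), cursors c1@0 c2@5 c3@6, authorship ......
After op 4 (add_cursor(5)): buffer="qfaytz" (len 6), cursors c1@0 c2@5 c4@5 c3@6, authorship ......

Answer: 0 5 6 5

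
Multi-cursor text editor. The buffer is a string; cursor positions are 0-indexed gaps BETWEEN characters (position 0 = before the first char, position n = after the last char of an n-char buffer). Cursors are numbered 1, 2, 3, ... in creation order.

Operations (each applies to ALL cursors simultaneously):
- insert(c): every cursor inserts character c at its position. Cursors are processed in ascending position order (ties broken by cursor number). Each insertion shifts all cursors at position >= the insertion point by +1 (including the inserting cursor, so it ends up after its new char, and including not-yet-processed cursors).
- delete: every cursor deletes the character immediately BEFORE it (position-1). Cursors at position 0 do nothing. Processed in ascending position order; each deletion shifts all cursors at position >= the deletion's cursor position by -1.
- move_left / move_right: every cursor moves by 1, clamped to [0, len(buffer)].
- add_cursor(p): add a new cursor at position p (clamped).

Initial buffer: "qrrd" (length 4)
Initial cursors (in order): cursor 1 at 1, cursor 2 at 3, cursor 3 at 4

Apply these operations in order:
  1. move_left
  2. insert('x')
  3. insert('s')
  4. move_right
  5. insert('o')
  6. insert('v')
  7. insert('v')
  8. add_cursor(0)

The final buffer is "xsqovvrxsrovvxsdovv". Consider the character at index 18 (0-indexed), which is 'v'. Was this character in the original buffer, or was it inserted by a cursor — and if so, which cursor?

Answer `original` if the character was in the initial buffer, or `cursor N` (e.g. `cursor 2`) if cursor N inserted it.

After op 1 (move_left): buffer="qrrd" (len 4), cursors c1@0 c2@2 c3@3, authorship ....
After op 2 (insert('x')): buffer="xqrxrxd" (len 7), cursors c1@1 c2@4 c3@6, authorship 1..2.3.
After op 3 (insert('s')): buffer="xsqrxsrxsd" (len 10), cursors c1@2 c2@6 c3@9, authorship 11..22.33.
After op 4 (move_right): buffer="xsqrxsrxsd" (len 10), cursors c1@3 c2@7 c3@10, authorship 11..22.33.
After op 5 (insert('o')): buffer="xsqorxsroxsdo" (len 13), cursors c1@4 c2@9 c3@13, authorship 11.1.22.233.3
After op 6 (insert('v')): buffer="xsqovrxsrovxsdov" (len 16), cursors c1@5 c2@11 c3@16, authorship 11.11.22.2233.33
After op 7 (insert('v')): buffer="xsqovvrxsrovvxsdovv" (len 19), cursors c1@6 c2@13 c3@19, authorship 11.111.22.22233.333
After op 8 (add_cursor(0)): buffer="xsqovvrxsrovvxsdovv" (len 19), cursors c4@0 c1@6 c2@13 c3@19, authorship 11.111.22.22233.333
Authorship (.=original, N=cursor N): 1 1 . 1 1 1 . 2 2 . 2 2 2 3 3 . 3 3 3
Index 18: author = 3

Answer: cursor 3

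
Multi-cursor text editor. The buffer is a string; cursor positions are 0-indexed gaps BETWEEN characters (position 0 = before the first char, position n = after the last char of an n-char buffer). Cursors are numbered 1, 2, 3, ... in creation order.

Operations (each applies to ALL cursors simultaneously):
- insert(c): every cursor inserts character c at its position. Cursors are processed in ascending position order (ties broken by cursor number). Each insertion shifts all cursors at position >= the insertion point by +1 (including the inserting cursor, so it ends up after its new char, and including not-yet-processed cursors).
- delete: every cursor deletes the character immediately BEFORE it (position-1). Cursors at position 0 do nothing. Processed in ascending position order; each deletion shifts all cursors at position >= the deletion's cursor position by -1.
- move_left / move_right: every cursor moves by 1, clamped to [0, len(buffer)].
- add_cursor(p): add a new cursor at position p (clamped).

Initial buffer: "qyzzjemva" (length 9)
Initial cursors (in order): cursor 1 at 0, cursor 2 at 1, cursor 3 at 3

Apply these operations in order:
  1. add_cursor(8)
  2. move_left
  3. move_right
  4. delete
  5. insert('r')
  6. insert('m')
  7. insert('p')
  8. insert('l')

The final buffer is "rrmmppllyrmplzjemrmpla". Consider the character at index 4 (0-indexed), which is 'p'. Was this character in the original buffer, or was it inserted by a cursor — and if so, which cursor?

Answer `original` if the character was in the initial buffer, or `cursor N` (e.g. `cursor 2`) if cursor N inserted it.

After op 1 (add_cursor(8)): buffer="qyzzjemva" (len 9), cursors c1@0 c2@1 c3@3 c4@8, authorship .........
After op 2 (move_left): buffer="qyzzjemva" (len 9), cursors c1@0 c2@0 c3@2 c4@7, authorship .........
After op 3 (move_right): buffer="qyzzjemva" (len 9), cursors c1@1 c2@1 c3@3 c4@8, authorship .........
After op 4 (delete): buffer="yzjema" (len 6), cursors c1@0 c2@0 c3@1 c4@5, authorship ......
After op 5 (insert('r')): buffer="rryrzjemra" (len 10), cursors c1@2 c2@2 c3@4 c4@9, authorship 12.3....4.
After op 6 (insert('m')): buffer="rrmmyrmzjemrma" (len 14), cursors c1@4 c2@4 c3@7 c4@13, authorship 1212.33....44.
After op 7 (insert('p')): buffer="rrmmppyrmpzjemrmpa" (len 18), cursors c1@6 c2@6 c3@10 c4@17, authorship 121212.333....444.
After op 8 (insert('l')): buffer="rrmmppllyrmplzjemrmpla" (len 22), cursors c1@8 c2@8 c3@13 c4@21, authorship 12121212.3333....4444.
Authorship (.=original, N=cursor N): 1 2 1 2 1 2 1 2 . 3 3 3 3 . . . . 4 4 4 4 .
Index 4: author = 1

Answer: cursor 1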